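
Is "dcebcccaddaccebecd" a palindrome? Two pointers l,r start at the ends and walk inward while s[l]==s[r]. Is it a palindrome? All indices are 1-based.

l=1 r=18: 'd'=='d', l++,r--
l=2 r=17: 'c'=='c', l++,r--
l=3 r=16: 'e'=='e', l++,r--
l=4 r=15: 'b'=='b', l++,r--
l=5 r=14: 'c'!='e', stop

not a palindrome (mismatch at 5,14)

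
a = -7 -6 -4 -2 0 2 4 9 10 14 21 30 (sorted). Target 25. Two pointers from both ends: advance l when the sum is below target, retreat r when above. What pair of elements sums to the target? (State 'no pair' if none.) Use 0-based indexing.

(4, 21)

l=0 r=11: -7+30=23 <25, l++
l=1 r=11: -6+30=24 <25, l++
l=2 r=11: -4+30=26 >25, r--
l=2 r=10: -4+21=17 <25, l++
l=3 r=10: -2+21=19 <25, l++
l=4 r=10: 0+21=21 <25, l++
l=5 r=10: 2+21=23 <25, l++
l=6 r=10: 4+21=25, found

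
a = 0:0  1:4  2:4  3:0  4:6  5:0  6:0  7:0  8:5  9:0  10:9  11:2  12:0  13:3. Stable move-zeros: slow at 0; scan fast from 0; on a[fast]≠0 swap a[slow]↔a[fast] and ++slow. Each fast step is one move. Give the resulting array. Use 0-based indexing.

slow=0 fast=0: a[fast]=0, fast++
slow=0 fast=1: a[fast]=4≠0 swap→a[0]=4, slow++,fast++
slow=1 fast=2: a[fast]=4≠0 swap→a[1]=4, slow++,fast++
slow=2 fast=3: a[fast]=0, fast++
slow=2 fast=4: a[fast]=6≠0 swap→a[2]=6, slow++,fast++
slow=3 fast=5: a[fast]=0, fast++
slow=3 fast=6: a[fast]=0, fast++
slow=3 fast=7: a[fast]=0, fast++
slow=3 fast=8: a[fast]=5≠0 swap→a[3]=5, slow++,fast++
slow=4 fast=9: a[fast]=0, fast++
slow=4 fast=10: a[fast]=9≠0 swap→a[4]=9, slow++,fast++
slow=5 fast=11: a[fast]=2≠0 swap→a[5]=2, slow++,fast++
slow=6 fast=12: a[fast]=0, fast++
slow=6 fast=13: a[fast]=3≠0 swap→a[6]=3, slow++,fast++

[4, 4, 6, 5, 9, 2, 3, 0, 0, 0, 0, 0, 0, 0]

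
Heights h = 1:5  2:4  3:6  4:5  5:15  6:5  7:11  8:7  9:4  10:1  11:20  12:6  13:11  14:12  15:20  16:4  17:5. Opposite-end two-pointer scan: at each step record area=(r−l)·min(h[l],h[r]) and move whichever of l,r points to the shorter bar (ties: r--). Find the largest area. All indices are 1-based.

max area = 150

[1,17] min(5,5)*16=80 best=80 * → r--
[1,16] min(5,4)*15=60 best=80 → r--
[1,15] min(5,20)*14=70 best=80 → l++
[2,15] min(4,20)*13=52 best=80 → l++
[3,15] min(6,20)*12=72 best=80 → l++
[4,15] min(5,20)*11=55 best=80 → l++
[5,15] min(15,20)*10=150 best=150 * → l++
[6,15] min(5,20)*9=45 best=150 → l++
[7,15] min(11,20)*8=88 best=150 → l++
[8,15] min(7,20)*7=49 best=150 → l++
[9,15] min(4,20)*6=24 best=150 → l++
[10,15] min(1,20)*5=5 best=150 → l++
[11,15] min(20,20)*4=80 best=150 → r--
[11,14] min(20,12)*3=36 best=150 → r--
[11,13] min(20,11)*2=22 best=150 → r--
[11,12] min(20,6)*1=6 best=150 → r--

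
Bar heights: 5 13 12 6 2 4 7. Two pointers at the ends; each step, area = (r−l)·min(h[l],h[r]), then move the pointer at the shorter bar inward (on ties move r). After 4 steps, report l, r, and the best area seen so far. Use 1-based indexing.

l=2, r=4, best area=35

[1,7] min(5,7)*6=30 best=30 * → l++
[2,7] min(13,7)*5=35 best=35 * → r--
[2,6] min(13,4)*4=16 best=35 → r--
[2,5] min(13,2)*3=6 best=35 → r--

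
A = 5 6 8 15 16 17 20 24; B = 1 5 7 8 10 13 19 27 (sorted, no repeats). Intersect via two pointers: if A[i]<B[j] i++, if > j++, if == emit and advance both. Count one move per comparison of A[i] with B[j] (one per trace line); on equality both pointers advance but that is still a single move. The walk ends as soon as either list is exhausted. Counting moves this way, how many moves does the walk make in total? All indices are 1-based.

13 moves

[i=1,j=1] 5>1 → j++
[i=1,j=2] 5==5 emit → i++,j++
[i=2,j=3] 6<7 → i++
[i=3,j=3] 8>7 → j++
[i=3,j=4] 8==8 emit → i++,j++
[i=4,j=5] 15>10 → j++
[i=4,j=6] 15>13 → j++
[i=4,j=7] 15<19 → i++
[i=5,j=7] 16<19 → i++
[i=6,j=7] 17<19 → i++
[i=7,j=7] 20>19 → j++
[i=7,j=8] 20<27 → i++
[i=8,j=8] 24<27 → i++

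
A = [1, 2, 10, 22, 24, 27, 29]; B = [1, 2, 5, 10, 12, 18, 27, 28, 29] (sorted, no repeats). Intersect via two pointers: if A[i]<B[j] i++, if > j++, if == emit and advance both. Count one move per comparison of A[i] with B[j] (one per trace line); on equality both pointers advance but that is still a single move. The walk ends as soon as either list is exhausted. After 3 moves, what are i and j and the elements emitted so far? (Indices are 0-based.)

i=0 j=0: 1==1 emit, i++,j++
i=1 j=1: 2==2 emit, i++,j++
i=2 j=2: 10>5, j++

i=2, j=3, emitted=[1, 2]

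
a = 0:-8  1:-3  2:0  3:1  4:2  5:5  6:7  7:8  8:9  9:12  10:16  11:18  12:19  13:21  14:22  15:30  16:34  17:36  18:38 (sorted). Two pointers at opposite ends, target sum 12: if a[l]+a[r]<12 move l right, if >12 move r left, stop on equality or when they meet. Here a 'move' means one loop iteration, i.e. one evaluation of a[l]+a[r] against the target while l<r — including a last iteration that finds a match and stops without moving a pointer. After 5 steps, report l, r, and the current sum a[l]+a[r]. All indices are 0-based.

l=0, r=13, sum=13

[0,18] -8+38=30 >12 → r--
[0,17] -8+36=28 >12 → r--
[0,16] -8+34=26 >12 → r--
[0,15] -8+30=22 >12 → r--
[0,14] -8+22=14 >12 → r--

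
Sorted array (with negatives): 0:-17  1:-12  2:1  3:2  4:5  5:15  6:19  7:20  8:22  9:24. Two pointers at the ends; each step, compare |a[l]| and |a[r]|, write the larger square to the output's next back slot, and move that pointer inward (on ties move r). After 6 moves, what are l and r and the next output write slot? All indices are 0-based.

l=0 r=9: |-17|<=|24| out[9]=576, r--
l=0 r=8: |-17|<=|22| out[8]=484, r--
l=0 r=7: |-17|<=|20| out[7]=400, r--
l=0 r=6: |-17|<=|19| out[6]=361, r--
l=0 r=5: |-17|>|15| out[5]=289, l++
l=1 r=5: |-12|<=|15| out[4]=225, r--

l=1, r=4, next write slot=3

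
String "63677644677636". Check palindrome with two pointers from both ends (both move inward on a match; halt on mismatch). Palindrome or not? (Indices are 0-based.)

[0,13] '6'=='6' → l++,r--
[1,12] '3'=='3' → l++,r--
[2,11] '6'=='6' → l++,r--
[3,10] '7'=='7' → l++,r--
[4,9] '7'=='7' → l++,r--
[5,8] '6'=='6' → l++,r--
[6,7] '4'=='4' → l++,r--

palindrome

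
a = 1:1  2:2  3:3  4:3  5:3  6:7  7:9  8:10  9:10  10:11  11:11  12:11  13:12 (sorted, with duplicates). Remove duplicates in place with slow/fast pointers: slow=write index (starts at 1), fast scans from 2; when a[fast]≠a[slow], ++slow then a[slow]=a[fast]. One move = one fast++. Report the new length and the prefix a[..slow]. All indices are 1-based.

(s=1,f=2) a[fast]=2≠a[slow]=1 write a[2]=2 → slow++,fast++
(s=2,f=3) a[fast]=3≠a[slow]=2 write a[3]=3 → slow++,fast++
(s=3,f=4) a[fast]=3=a[slow] dup → fast++
(s=3,f=5) a[fast]=3=a[slow] dup → fast++
(s=3,f=6) a[fast]=7≠a[slow]=3 write a[4]=7 → slow++,fast++
(s=4,f=7) a[fast]=9≠a[slow]=7 write a[5]=9 → slow++,fast++
(s=5,f=8) a[fast]=10≠a[slow]=9 write a[6]=10 → slow++,fast++
(s=6,f=9) a[fast]=10=a[slow] dup → fast++
(s=6,f=10) a[fast]=11≠a[slow]=10 write a[7]=11 → slow++,fast++
(s=7,f=11) a[fast]=11=a[slow] dup → fast++
(s=7,f=12) a[fast]=11=a[slow] dup → fast++
(s=7,f=13) a[fast]=12≠a[slow]=11 write a[8]=12 → slow++,fast++

length 8; prefix = [1, 2, 3, 7, 9, 10, 11, 12]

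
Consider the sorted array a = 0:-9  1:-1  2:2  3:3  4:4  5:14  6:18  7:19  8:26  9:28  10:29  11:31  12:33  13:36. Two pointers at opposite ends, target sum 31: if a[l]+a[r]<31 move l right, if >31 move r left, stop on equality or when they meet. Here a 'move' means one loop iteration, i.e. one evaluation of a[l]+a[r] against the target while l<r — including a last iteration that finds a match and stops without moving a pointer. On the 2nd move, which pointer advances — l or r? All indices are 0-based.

r

[0,13] -9+36=27 <31 → l++
[1,13] -1+36=35 >31 → r--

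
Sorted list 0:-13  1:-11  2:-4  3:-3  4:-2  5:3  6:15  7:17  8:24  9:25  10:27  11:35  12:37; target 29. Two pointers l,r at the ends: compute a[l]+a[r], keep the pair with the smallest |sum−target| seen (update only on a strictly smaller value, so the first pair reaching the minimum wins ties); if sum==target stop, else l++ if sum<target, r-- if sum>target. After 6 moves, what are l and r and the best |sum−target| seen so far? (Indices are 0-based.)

[0,12] -13+37=24 d=5 * → l++
[1,12] -11+37=26 d=3 * → l++
[2,12] -4+37=33 d=4 → r--
[2,11] -4+35=31 d=2 * → r--
[2,10] -4+27=23 d=6 → l++
[3,10] -3+27=24 d=5 → l++

l=4, r=10, best |Δ|=2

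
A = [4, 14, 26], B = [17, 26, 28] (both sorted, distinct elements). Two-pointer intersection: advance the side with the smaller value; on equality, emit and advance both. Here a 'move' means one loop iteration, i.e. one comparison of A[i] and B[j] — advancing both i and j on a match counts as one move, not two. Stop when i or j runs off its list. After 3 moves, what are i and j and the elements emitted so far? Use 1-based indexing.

i=3, j=2, emitted=[]

i=1 j=1: 4<17, i++
i=2 j=1: 14<17, i++
i=3 j=1: 26>17, j++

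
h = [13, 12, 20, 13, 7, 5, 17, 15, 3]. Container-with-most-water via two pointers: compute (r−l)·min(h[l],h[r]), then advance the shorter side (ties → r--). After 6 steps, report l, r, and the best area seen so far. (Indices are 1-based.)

l=3, r=5, best area=91

l=1 r=9: min(13,3)*8=24 best=24 *, r--
l=1 r=8: min(13,15)*7=91 best=91 *, l++
l=2 r=8: min(12,15)*6=72 best=91, l++
l=3 r=8: min(20,15)*5=75 best=91, r--
l=3 r=7: min(20,17)*4=68 best=91, r--
l=3 r=6: min(20,5)*3=15 best=91, r--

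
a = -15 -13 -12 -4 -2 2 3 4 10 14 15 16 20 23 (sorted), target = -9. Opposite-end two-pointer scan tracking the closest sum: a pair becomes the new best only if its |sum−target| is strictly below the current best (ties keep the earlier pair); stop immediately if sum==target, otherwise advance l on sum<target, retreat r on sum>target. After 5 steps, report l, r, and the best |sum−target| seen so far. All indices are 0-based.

l=0 r=13: -15+23=8 d=17 *, r--
l=0 r=12: -15+20=5 d=14 *, r--
l=0 r=11: -15+16=1 d=10 *, r--
l=0 r=10: -15+15=0 d=9 *, r--
l=0 r=9: -15+14=-1 d=8 *, r--

l=0, r=8, best |Δ|=8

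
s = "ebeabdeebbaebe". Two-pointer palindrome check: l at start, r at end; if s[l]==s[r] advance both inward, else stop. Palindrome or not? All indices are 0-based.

[0,13] 'e'=='e' → l++,r--
[1,12] 'b'=='b' → l++,r--
[2,11] 'e'=='e' → l++,r--
[3,10] 'a'=='a' → l++,r--
[4,9] 'b'=='b' → l++,r--
[5,8] 'd'!='b' → stop

not a palindrome (mismatch at 5,8)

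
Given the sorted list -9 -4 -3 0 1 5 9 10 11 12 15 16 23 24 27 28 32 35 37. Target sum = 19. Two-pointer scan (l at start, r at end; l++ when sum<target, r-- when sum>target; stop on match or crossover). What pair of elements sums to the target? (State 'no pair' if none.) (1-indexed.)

[1,19] -9+37=28 >19 → r--
[1,18] -9+35=26 >19 → r--
[1,17] -9+32=23 >19 → r--
[1,16] -9+28=19 → found

(-9, 28)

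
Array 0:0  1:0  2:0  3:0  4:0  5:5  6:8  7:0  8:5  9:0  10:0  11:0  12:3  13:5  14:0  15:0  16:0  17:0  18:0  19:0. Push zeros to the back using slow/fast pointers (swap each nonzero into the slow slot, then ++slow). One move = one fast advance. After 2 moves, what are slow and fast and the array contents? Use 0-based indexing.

slow=0, fast=2, a=[0, 0, 0, 0, 0, 5, 8, 0, 5, 0, 0, 0, 3, 5, 0, 0, 0, 0, 0, 0]

slow=0 fast=0: a[fast]=0, fast++
slow=0 fast=1: a[fast]=0, fast++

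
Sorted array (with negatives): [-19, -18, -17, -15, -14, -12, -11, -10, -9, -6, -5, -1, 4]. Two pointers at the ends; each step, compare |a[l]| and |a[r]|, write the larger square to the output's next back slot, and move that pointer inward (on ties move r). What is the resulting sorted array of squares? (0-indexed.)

[0,12] |-19|>|4| out[12]=361 → l++
[1,12] |-18|>|4| out[11]=324 → l++
[2,12] |-17|>|4| out[10]=289 → l++
[3,12] |-15|>|4| out[9]=225 → l++
[4,12] |-14|>|4| out[8]=196 → l++
[5,12] |-12|>|4| out[7]=144 → l++
[6,12] |-11|>|4| out[6]=121 → l++
[7,12] |-10|>|4| out[5]=100 → l++
[8,12] |-9|>|4| out[4]=81 → l++
[9,12] |-6|>|4| out[3]=36 → l++
[10,12] |-5|>|4| out[2]=25 → l++
[11,12] |-1|<=|4| out[1]=16 → r--
[11,11] |-1|<=|-1| out[0]=1 → r--

[1, 16, 25, 36, 81, 100, 121, 144, 196, 225, 289, 324, 361]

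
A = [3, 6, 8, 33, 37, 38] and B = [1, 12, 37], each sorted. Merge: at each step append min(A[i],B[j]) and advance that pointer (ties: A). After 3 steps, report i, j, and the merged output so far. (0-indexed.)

i=2, j=1, merged so far=[1, 3, 6]

[i=0,j=0] A[i]=3>B[j]=1 take 1 → j++
[i=0,j=1] A[i]=3<=B[j]=12 take 3 → i++
[i=1,j=1] A[i]=6<=B[j]=12 take 6 → i++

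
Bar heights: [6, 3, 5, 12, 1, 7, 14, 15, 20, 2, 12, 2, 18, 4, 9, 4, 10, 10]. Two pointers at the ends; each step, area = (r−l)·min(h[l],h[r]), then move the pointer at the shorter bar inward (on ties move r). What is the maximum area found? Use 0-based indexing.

l=0 r=17: min(6,10)*17=102 best=102 *, l++
l=1 r=17: min(3,10)*16=48 best=102, l++
l=2 r=17: min(5,10)*15=75 best=102, l++
l=3 r=17: min(12,10)*14=140 best=140 *, r--
l=3 r=16: min(12,10)*13=130 best=140, r--
l=3 r=15: min(12,4)*12=48 best=140, r--
l=3 r=14: min(12,9)*11=99 best=140, r--
l=3 r=13: min(12,4)*10=40 best=140, r--
l=3 r=12: min(12,18)*9=108 best=140, l++
l=4 r=12: min(1,18)*8=8 best=140, l++
l=5 r=12: min(7,18)*7=49 best=140, l++
l=6 r=12: min(14,18)*6=84 best=140, l++
l=7 r=12: min(15,18)*5=75 best=140, l++
l=8 r=12: min(20,18)*4=72 best=140, r--
l=8 r=11: min(20,2)*3=6 best=140, r--
l=8 r=10: min(20,12)*2=24 best=140, r--
l=8 r=9: min(20,2)*1=2 best=140, r--

max area = 140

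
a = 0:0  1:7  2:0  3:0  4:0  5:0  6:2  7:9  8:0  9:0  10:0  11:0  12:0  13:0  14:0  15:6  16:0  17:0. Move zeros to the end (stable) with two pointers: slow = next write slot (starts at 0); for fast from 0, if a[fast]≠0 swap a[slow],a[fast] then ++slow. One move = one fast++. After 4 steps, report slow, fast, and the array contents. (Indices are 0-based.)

slow=1, fast=4, a=[7, 0, 0, 0, 0, 0, 2, 9, 0, 0, 0, 0, 0, 0, 0, 6, 0, 0]

slow=0 fast=0: a[fast]=0, fast++
slow=0 fast=1: a[fast]=7≠0 swap→a[0]=7, slow++,fast++
slow=1 fast=2: a[fast]=0, fast++
slow=1 fast=3: a[fast]=0, fast++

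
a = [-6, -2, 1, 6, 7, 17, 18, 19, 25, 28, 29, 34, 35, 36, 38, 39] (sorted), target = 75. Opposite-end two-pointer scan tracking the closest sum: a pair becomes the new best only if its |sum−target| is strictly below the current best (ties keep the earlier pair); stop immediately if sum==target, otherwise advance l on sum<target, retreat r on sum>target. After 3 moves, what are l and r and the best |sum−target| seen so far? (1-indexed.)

l=1 r=16: -6+39=33 d=42 *, l++
l=2 r=16: -2+39=37 d=38 *, l++
l=3 r=16: 1+39=40 d=35 *, l++

l=4, r=16, best |Δ|=35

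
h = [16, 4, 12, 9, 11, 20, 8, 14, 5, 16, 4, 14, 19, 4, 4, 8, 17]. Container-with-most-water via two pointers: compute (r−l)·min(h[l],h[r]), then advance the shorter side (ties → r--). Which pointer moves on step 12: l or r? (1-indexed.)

r

l=1 r=17: min(16,17)*16=256 best=256 *, l++
l=2 r=17: min(4,17)*15=60 best=256, l++
l=3 r=17: min(12,17)*14=168 best=256, l++
l=4 r=17: min(9,17)*13=117 best=256, l++
l=5 r=17: min(11,17)*12=132 best=256, l++
l=6 r=17: min(20,17)*11=187 best=256, r--
l=6 r=16: min(20,8)*10=80 best=256, r--
l=6 r=15: min(20,4)*9=36 best=256, r--
l=6 r=14: min(20,4)*8=32 best=256, r--
l=6 r=13: min(20,19)*7=133 best=256, r--
l=6 r=12: min(20,14)*6=84 best=256, r--
l=6 r=11: min(20,4)*5=20 best=256, r--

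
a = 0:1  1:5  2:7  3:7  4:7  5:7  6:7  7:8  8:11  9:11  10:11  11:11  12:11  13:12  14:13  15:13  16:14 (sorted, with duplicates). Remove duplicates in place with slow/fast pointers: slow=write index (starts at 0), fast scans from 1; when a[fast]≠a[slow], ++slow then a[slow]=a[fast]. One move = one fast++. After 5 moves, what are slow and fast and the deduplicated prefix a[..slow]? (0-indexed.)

(s=0,f=1) a[fast]=5≠a[slow]=1 write a[1]=5 → slow++,fast++
(s=1,f=2) a[fast]=7≠a[slow]=5 write a[2]=7 → slow++,fast++
(s=2,f=3) a[fast]=7=a[slow] dup → fast++
(s=2,f=4) a[fast]=7=a[slow] dup → fast++
(s=2,f=5) a[fast]=7=a[slow] dup → fast++

slow=2, fast=6, prefix=[1, 5, 7]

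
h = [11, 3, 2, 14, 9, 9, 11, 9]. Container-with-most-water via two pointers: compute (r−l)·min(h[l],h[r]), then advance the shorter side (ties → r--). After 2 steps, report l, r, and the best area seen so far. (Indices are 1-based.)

l=1, r=6, best area=66

[1,8] min(11,9)*7=63 best=63 * → r--
[1,7] min(11,11)*6=66 best=66 * → r--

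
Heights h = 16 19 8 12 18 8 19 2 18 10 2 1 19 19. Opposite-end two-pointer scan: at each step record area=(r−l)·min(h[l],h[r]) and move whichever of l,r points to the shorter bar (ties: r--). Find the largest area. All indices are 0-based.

[0,13] min(16,19)*13=208 best=208 * → l++
[1,13] min(19,19)*12=228 best=228 * → r--
[1,12] min(19,19)*11=209 best=228 → r--
[1,11] min(19,1)*10=10 best=228 → r--
[1,10] min(19,2)*9=18 best=228 → r--
[1,9] min(19,10)*8=80 best=228 → r--
[1,8] min(19,18)*7=126 best=228 → r--
[1,7] min(19,2)*6=12 best=228 → r--
[1,6] min(19,19)*5=95 best=228 → r--
[1,5] min(19,8)*4=32 best=228 → r--
[1,4] min(19,18)*3=54 best=228 → r--
[1,3] min(19,12)*2=24 best=228 → r--
[1,2] min(19,8)*1=8 best=228 → r--

max area = 228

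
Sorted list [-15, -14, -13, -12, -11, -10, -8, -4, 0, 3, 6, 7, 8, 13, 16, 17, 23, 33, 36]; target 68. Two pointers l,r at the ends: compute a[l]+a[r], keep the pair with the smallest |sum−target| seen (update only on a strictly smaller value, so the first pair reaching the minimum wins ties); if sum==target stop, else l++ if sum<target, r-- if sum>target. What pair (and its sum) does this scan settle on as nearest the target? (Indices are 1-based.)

pair (33, 36) with sum 69 (|Δ|=1)

[1,19] -15+36=21 d=47 * → l++
[2,19] -14+36=22 d=46 * → l++
[3,19] -13+36=23 d=45 * → l++
[4,19] -12+36=24 d=44 * → l++
[5,19] -11+36=25 d=43 * → l++
[6,19] -10+36=26 d=42 * → l++
[7,19] -8+36=28 d=40 * → l++
[8,19] -4+36=32 d=36 * → l++
[9,19] 0+36=36 d=32 * → l++
[10,19] 3+36=39 d=29 * → l++
[11,19] 6+36=42 d=26 * → l++
[12,19] 7+36=43 d=25 * → l++
[13,19] 8+36=44 d=24 * → l++
[14,19] 13+36=49 d=19 * → l++
[15,19] 16+36=52 d=16 * → l++
[16,19] 17+36=53 d=15 * → l++
[17,19] 23+36=59 d=9 * → l++
[18,19] 33+36=69 d=1 * → r--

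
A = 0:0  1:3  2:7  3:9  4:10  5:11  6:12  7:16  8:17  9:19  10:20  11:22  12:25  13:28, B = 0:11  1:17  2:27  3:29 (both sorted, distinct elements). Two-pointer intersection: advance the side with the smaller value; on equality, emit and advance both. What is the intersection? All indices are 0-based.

i=0 j=0: 0<11, i++
i=1 j=0: 3<11, i++
i=2 j=0: 7<11, i++
i=3 j=0: 9<11, i++
i=4 j=0: 10<11, i++
i=5 j=0: 11==11 emit, i++,j++
i=6 j=1: 12<17, i++
i=7 j=1: 16<17, i++
i=8 j=1: 17==17 emit, i++,j++
i=9 j=2: 19<27, i++
i=10 j=2: 20<27, i++
i=11 j=2: 22<27, i++
i=12 j=2: 25<27, i++
i=13 j=2: 28>27, j++
i=13 j=3: 28<29, i++

intersection = [11, 17]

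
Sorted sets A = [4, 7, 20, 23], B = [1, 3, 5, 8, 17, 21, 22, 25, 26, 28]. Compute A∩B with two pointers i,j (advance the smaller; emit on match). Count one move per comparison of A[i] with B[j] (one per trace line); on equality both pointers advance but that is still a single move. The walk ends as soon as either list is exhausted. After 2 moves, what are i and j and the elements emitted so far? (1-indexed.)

[i=1,j=1] 4>1 → j++
[i=1,j=2] 4>3 → j++

i=1, j=3, emitted=[]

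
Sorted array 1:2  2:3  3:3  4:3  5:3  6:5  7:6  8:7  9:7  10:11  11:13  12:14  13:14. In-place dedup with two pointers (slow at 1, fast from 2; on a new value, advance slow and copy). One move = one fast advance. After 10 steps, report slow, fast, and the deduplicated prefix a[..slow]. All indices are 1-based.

slow=7, fast=12, prefix=[2, 3, 5, 6, 7, 11, 13]

slow=1 fast=2: a[fast]=3≠a[slow]=2 write a[2]=3, slow++,fast++
slow=2 fast=3: a[fast]=3=a[slow] dup, fast++
slow=2 fast=4: a[fast]=3=a[slow] dup, fast++
slow=2 fast=5: a[fast]=3=a[slow] dup, fast++
slow=2 fast=6: a[fast]=5≠a[slow]=3 write a[3]=5, slow++,fast++
slow=3 fast=7: a[fast]=6≠a[slow]=5 write a[4]=6, slow++,fast++
slow=4 fast=8: a[fast]=7≠a[slow]=6 write a[5]=7, slow++,fast++
slow=5 fast=9: a[fast]=7=a[slow] dup, fast++
slow=5 fast=10: a[fast]=11≠a[slow]=7 write a[6]=11, slow++,fast++
slow=6 fast=11: a[fast]=13≠a[slow]=11 write a[7]=13, slow++,fast++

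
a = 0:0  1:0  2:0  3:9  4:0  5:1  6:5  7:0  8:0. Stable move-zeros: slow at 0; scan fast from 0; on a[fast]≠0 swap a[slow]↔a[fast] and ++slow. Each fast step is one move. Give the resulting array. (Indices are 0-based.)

(s=0,f=0) a[fast]=0 → fast++
(s=0,f=1) a[fast]=0 → fast++
(s=0,f=2) a[fast]=0 → fast++
(s=0,f=3) a[fast]=9≠0 swap→a[0]=9 → slow++,fast++
(s=1,f=4) a[fast]=0 → fast++
(s=1,f=5) a[fast]=1≠0 swap→a[1]=1 → slow++,fast++
(s=2,f=6) a[fast]=5≠0 swap→a[2]=5 → slow++,fast++
(s=3,f=7) a[fast]=0 → fast++
(s=3,f=8) a[fast]=0 → fast++

[9, 1, 5, 0, 0, 0, 0, 0, 0]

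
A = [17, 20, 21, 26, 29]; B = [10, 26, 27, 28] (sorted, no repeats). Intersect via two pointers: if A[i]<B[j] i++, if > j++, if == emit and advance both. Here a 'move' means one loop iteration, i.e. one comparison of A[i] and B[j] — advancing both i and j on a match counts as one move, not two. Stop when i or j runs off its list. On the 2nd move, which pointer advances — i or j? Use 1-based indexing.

i=1 j=1: 17>10, j++
i=1 j=2: 17<26, i++

i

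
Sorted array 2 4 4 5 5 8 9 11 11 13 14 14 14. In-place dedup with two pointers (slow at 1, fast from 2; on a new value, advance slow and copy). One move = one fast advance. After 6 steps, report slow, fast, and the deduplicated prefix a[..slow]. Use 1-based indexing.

slow=1 fast=2: a[fast]=4≠a[slow]=2 write a[2]=4, slow++,fast++
slow=2 fast=3: a[fast]=4=a[slow] dup, fast++
slow=2 fast=4: a[fast]=5≠a[slow]=4 write a[3]=5, slow++,fast++
slow=3 fast=5: a[fast]=5=a[slow] dup, fast++
slow=3 fast=6: a[fast]=8≠a[slow]=5 write a[4]=8, slow++,fast++
slow=4 fast=7: a[fast]=9≠a[slow]=8 write a[5]=9, slow++,fast++

slow=5, fast=8, prefix=[2, 4, 5, 8, 9]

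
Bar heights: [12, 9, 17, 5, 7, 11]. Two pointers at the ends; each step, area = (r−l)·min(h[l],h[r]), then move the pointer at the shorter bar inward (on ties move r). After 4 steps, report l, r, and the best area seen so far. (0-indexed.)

l=1, r=2, best area=55

[0,5] min(12,11)*5=55 best=55 * → r--
[0,4] min(12,7)*4=28 best=55 → r--
[0,3] min(12,5)*3=15 best=55 → r--
[0,2] min(12,17)*2=24 best=55 → l++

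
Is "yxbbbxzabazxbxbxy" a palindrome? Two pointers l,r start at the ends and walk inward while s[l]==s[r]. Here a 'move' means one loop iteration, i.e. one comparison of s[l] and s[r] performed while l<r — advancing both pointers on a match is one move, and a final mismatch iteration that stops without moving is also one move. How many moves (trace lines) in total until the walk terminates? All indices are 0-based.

l=0 r=16: 'y'=='y', l++,r--
l=1 r=15: 'x'=='x', l++,r--
l=2 r=14: 'b'=='b', l++,r--
l=3 r=13: 'b'!='x', stop

4 moves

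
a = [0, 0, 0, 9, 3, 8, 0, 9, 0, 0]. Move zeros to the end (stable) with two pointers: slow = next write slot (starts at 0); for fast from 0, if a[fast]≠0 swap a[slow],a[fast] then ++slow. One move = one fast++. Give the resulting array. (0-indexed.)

[9, 3, 8, 9, 0, 0, 0, 0, 0, 0]

slow=0 fast=0: a[fast]=0, fast++
slow=0 fast=1: a[fast]=0, fast++
slow=0 fast=2: a[fast]=0, fast++
slow=0 fast=3: a[fast]=9≠0 swap→a[0]=9, slow++,fast++
slow=1 fast=4: a[fast]=3≠0 swap→a[1]=3, slow++,fast++
slow=2 fast=5: a[fast]=8≠0 swap→a[2]=8, slow++,fast++
slow=3 fast=6: a[fast]=0, fast++
slow=3 fast=7: a[fast]=9≠0 swap→a[3]=9, slow++,fast++
slow=4 fast=8: a[fast]=0, fast++
slow=4 fast=9: a[fast]=0, fast++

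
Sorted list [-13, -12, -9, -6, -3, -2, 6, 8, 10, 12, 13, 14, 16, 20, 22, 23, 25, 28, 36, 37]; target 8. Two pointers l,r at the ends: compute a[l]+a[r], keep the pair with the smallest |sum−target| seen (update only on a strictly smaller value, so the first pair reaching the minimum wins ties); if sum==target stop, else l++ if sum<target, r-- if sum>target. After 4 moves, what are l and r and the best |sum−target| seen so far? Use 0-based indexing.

[0,19] -13+37=24 d=16 * → r--
[0,18] -13+36=23 d=15 * → r--
[0,17] -13+28=15 d=7 * → r--
[0,16] -13+25=12 d=4 * → r--

l=0, r=15, best |Δ|=4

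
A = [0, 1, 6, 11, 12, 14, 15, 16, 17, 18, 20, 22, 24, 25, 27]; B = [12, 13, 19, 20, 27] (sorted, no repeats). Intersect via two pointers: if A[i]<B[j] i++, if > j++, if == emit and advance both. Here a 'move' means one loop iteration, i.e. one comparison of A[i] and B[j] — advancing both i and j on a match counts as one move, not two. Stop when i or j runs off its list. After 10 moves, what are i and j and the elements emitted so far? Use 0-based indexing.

[i=0,j=0] 0<12 → i++
[i=1,j=0] 1<12 → i++
[i=2,j=0] 6<12 → i++
[i=3,j=0] 11<12 → i++
[i=4,j=0] 12==12 emit → i++,j++
[i=5,j=1] 14>13 → j++
[i=5,j=2] 14<19 → i++
[i=6,j=2] 15<19 → i++
[i=7,j=2] 16<19 → i++
[i=8,j=2] 17<19 → i++

i=9, j=2, emitted=[12]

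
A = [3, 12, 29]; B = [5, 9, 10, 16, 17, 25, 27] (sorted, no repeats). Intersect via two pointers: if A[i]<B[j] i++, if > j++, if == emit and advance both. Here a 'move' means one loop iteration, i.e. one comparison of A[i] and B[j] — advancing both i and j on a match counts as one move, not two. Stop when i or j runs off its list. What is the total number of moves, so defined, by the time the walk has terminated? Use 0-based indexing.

i=0 j=0: 3<5, i++
i=1 j=0: 12>5, j++
i=1 j=1: 12>9, j++
i=1 j=2: 12>10, j++
i=1 j=3: 12<16, i++
i=2 j=3: 29>16, j++
i=2 j=4: 29>17, j++
i=2 j=5: 29>25, j++
i=2 j=6: 29>27, j++

9 moves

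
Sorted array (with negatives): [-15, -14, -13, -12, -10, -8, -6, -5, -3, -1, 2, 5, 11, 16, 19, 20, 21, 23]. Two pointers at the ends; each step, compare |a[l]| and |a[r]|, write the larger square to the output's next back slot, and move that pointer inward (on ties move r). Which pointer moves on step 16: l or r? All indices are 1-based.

l

l=1 r=18: |-15|<=|23| out[18]=529, r--
l=1 r=17: |-15|<=|21| out[17]=441, r--
l=1 r=16: |-15|<=|20| out[16]=400, r--
l=1 r=15: |-15|<=|19| out[15]=361, r--
l=1 r=14: |-15|<=|16| out[14]=256, r--
l=1 r=13: |-15|>|11| out[13]=225, l++
l=2 r=13: |-14|>|11| out[12]=196, l++
l=3 r=13: |-13|>|11| out[11]=169, l++
l=4 r=13: |-12|>|11| out[10]=144, l++
l=5 r=13: |-10|<=|11| out[9]=121, r--
l=5 r=12: |-10|>|5| out[8]=100, l++
l=6 r=12: |-8|>|5| out[7]=64, l++
l=7 r=12: |-6|>|5| out[6]=36, l++
l=8 r=12: |-5|<=|5| out[5]=25, r--
l=8 r=11: |-5|>|2| out[4]=25, l++
l=9 r=11: |-3|>|2| out[3]=9, l++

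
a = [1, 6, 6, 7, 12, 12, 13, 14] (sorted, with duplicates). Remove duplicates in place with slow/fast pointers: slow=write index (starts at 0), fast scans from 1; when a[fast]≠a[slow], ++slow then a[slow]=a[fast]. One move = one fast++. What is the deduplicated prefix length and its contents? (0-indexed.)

length 6; prefix = [1, 6, 7, 12, 13, 14]

slow=0 fast=1: a[fast]=6≠a[slow]=1 write a[1]=6, slow++,fast++
slow=1 fast=2: a[fast]=6=a[slow] dup, fast++
slow=1 fast=3: a[fast]=7≠a[slow]=6 write a[2]=7, slow++,fast++
slow=2 fast=4: a[fast]=12≠a[slow]=7 write a[3]=12, slow++,fast++
slow=3 fast=5: a[fast]=12=a[slow] dup, fast++
slow=3 fast=6: a[fast]=13≠a[slow]=12 write a[4]=13, slow++,fast++
slow=4 fast=7: a[fast]=14≠a[slow]=13 write a[5]=14, slow++,fast++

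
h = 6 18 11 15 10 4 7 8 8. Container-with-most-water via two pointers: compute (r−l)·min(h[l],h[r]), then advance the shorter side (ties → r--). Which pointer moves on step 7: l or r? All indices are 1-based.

r

[1,9] min(6,8)*8=48 best=48 * → l++
[2,9] min(18,8)*7=56 best=56 * → r--
[2,8] min(18,8)*6=48 best=56 → r--
[2,7] min(18,7)*5=35 best=56 → r--
[2,6] min(18,4)*4=16 best=56 → r--
[2,5] min(18,10)*3=30 best=56 → r--
[2,4] min(18,15)*2=30 best=56 → r--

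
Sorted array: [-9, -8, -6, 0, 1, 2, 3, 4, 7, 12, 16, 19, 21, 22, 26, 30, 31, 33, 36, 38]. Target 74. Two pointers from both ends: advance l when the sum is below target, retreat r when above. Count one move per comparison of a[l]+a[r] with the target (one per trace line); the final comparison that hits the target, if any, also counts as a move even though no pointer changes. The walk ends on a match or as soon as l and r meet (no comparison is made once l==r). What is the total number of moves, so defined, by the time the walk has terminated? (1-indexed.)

[1,20] -9+38=29 <74 → l++
[2,20] -8+38=30 <74 → l++
[3,20] -6+38=32 <74 → l++
[4,20] 0+38=38 <74 → l++
[5,20] 1+38=39 <74 → l++
[6,20] 2+38=40 <74 → l++
[7,20] 3+38=41 <74 → l++
[8,20] 4+38=42 <74 → l++
[9,20] 7+38=45 <74 → l++
[10,20] 12+38=50 <74 → l++
[11,20] 16+38=54 <74 → l++
[12,20] 19+38=57 <74 → l++
[13,20] 21+38=59 <74 → l++
[14,20] 22+38=60 <74 → l++
[15,20] 26+38=64 <74 → l++
[16,20] 30+38=68 <74 → l++
[17,20] 31+38=69 <74 → l++
[18,20] 33+38=71 <74 → l++
[19,20] 36+38=74 → found

19 moves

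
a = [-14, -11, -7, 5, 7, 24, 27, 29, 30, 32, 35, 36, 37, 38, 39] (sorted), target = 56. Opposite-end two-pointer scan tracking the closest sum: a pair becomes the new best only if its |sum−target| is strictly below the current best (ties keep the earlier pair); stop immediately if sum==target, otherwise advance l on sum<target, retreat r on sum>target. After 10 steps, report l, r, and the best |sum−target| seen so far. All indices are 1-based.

l=6, r=10, best |Δ|=3

l=1 r=15: -14+39=25 d=31 *, l++
l=2 r=15: -11+39=28 d=28 *, l++
l=3 r=15: -7+39=32 d=24 *, l++
l=4 r=15: 5+39=44 d=12 *, l++
l=5 r=15: 7+39=46 d=10 *, l++
l=6 r=15: 24+39=63 d=7 *, r--
l=6 r=14: 24+38=62 d=6 *, r--
l=6 r=13: 24+37=61 d=5 *, r--
l=6 r=12: 24+36=60 d=4 *, r--
l=6 r=11: 24+35=59 d=3 *, r--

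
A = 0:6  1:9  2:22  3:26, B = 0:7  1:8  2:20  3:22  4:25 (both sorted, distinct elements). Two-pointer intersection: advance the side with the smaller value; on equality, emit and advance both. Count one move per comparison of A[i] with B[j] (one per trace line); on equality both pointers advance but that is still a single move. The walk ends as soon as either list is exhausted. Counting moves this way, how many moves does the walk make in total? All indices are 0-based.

i=0 j=0: 6<7, i++
i=1 j=0: 9>7, j++
i=1 j=1: 9>8, j++
i=1 j=2: 9<20, i++
i=2 j=2: 22>20, j++
i=2 j=3: 22==22 emit, i++,j++
i=3 j=4: 26>25, j++

7 moves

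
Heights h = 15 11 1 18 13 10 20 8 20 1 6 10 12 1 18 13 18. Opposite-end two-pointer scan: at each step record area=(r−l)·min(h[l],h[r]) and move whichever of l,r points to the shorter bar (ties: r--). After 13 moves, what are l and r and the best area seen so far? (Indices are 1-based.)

l=6, r=9, best area=240

l=1 r=17: min(15,18)*16=240 best=240 *, l++
l=2 r=17: min(11,18)*15=165 best=240, l++
l=3 r=17: min(1,18)*14=14 best=240, l++
l=4 r=17: min(18,18)*13=234 best=240, r--
l=4 r=16: min(18,13)*12=156 best=240, r--
l=4 r=15: min(18,18)*11=198 best=240, r--
l=4 r=14: min(18,1)*10=10 best=240, r--
l=4 r=13: min(18,12)*9=108 best=240, r--
l=4 r=12: min(18,10)*8=80 best=240, r--
l=4 r=11: min(18,6)*7=42 best=240, r--
l=4 r=10: min(18,1)*6=6 best=240, r--
l=4 r=9: min(18,20)*5=90 best=240, l++
l=5 r=9: min(13,20)*4=52 best=240, l++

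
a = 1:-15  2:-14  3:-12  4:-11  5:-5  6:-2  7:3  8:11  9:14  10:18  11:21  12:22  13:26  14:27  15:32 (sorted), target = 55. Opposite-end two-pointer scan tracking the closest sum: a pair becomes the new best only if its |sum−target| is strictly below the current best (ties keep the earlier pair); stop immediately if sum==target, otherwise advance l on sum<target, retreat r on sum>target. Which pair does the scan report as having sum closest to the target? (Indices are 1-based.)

[1,15] -15+32=17 d=38 * → l++
[2,15] -14+32=18 d=37 * → l++
[3,15] -12+32=20 d=35 * → l++
[4,15] -11+32=21 d=34 * → l++
[5,15] -5+32=27 d=28 * → l++
[6,15] -2+32=30 d=25 * → l++
[7,15] 3+32=35 d=20 * → l++
[8,15] 11+32=43 d=12 * → l++
[9,15] 14+32=46 d=9 * → l++
[10,15] 18+32=50 d=5 * → l++
[11,15] 21+32=53 d=2 * → l++
[12,15] 22+32=54 d=1 * → l++
[13,15] 26+32=58 d=3 → r--
[13,14] 26+27=53 d=2 → l++

pair (22, 32) with sum 54 (|Δ|=1)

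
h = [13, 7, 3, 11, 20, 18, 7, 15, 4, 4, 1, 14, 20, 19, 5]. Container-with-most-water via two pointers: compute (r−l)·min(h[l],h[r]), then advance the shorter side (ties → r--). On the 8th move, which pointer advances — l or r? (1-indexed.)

l=1 r=15: min(13,5)*14=70 best=70 *, r--
l=1 r=14: min(13,19)*13=169 best=169 *, l++
l=2 r=14: min(7,19)*12=84 best=169, l++
l=3 r=14: min(3,19)*11=33 best=169, l++
l=4 r=14: min(11,19)*10=110 best=169, l++
l=5 r=14: min(20,19)*9=171 best=171 *, r--
l=5 r=13: min(20,20)*8=160 best=171, r--
l=5 r=12: min(20,14)*7=98 best=171, r--

r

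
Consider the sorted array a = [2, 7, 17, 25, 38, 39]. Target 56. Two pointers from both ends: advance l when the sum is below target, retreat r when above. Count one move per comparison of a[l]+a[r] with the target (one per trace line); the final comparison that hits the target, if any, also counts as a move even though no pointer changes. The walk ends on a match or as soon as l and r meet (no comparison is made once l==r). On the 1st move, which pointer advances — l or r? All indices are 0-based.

[0,5] 2+39=41 <56 → l++

l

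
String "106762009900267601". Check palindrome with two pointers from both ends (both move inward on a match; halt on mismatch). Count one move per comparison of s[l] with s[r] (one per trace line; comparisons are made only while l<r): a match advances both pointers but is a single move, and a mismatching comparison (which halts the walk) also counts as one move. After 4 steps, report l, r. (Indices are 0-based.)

l=4, r=13

l=0 r=17: '1'=='1', l++,r--
l=1 r=16: '0'=='0', l++,r--
l=2 r=15: '6'=='6', l++,r--
l=3 r=14: '7'=='7', l++,r--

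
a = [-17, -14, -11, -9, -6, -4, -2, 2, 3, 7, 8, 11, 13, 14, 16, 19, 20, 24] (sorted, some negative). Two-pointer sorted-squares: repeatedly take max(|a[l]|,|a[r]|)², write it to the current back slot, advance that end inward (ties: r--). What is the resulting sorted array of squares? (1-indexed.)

[4, 4, 9, 16, 36, 49, 64, 81, 121, 121, 169, 196, 196, 256, 289, 361, 400, 576]

l=1 r=18: |-17|<=|24| out[18]=576, r--
l=1 r=17: |-17|<=|20| out[17]=400, r--
l=1 r=16: |-17|<=|19| out[16]=361, r--
l=1 r=15: |-17|>|16| out[15]=289, l++
l=2 r=15: |-14|<=|16| out[14]=256, r--
l=2 r=14: |-14|<=|14| out[13]=196, r--
l=2 r=13: |-14|>|13| out[12]=196, l++
l=3 r=13: |-11|<=|13| out[11]=169, r--
l=3 r=12: |-11|<=|11| out[10]=121, r--
l=3 r=11: |-11|>|8| out[9]=121, l++
l=4 r=11: |-9|>|8| out[8]=81, l++
l=5 r=11: |-6|<=|8| out[7]=64, r--
l=5 r=10: |-6|<=|7| out[6]=49, r--
l=5 r=9: |-6|>|3| out[5]=36, l++
l=6 r=9: |-4|>|3| out[4]=16, l++
l=7 r=9: |-2|<=|3| out[3]=9, r--
l=7 r=8: |-2|<=|2| out[2]=4, r--
l=7 r=7: |-2|<=|-2| out[1]=4, r--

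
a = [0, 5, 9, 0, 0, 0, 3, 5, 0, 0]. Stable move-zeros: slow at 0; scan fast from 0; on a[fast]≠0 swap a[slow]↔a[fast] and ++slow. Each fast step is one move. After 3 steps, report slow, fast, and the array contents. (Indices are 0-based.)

(s=0,f=0) a[fast]=0 → fast++
(s=0,f=1) a[fast]=5≠0 swap→a[0]=5 → slow++,fast++
(s=1,f=2) a[fast]=9≠0 swap→a[1]=9 → slow++,fast++

slow=2, fast=3, a=[5, 9, 0, 0, 0, 0, 3, 5, 0, 0]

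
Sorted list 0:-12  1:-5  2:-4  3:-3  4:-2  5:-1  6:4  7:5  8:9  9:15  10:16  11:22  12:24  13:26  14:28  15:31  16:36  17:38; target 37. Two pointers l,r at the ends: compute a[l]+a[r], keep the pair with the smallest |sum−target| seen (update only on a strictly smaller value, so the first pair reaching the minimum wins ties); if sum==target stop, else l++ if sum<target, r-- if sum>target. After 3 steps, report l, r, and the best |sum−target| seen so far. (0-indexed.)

l=3, r=17, best |Δ|=3

[0,17] -12+38=26 d=11 * → l++
[1,17] -5+38=33 d=4 * → l++
[2,17] -4+38=34 d=3 * → l++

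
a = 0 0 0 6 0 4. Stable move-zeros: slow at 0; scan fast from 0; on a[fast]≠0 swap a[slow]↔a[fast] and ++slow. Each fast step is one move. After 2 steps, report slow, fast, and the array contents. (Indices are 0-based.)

slow=0 fast=0: a[fast]=0, fast++
slow=0 fast=1: a[fast]=0, fast++

slow=0, fast=2, a=[0, 0, 0, 6, 0, 4]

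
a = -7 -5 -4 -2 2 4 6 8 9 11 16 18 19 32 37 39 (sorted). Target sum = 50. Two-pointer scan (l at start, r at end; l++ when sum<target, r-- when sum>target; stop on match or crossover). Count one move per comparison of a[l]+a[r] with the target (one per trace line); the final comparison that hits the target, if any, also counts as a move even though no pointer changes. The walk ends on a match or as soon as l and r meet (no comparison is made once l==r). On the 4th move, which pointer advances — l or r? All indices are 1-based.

l

l=1 r=16: -7+39=32 <50, l++
l=2 r=16: -5+39=34 <50, l++
l=3 r=16: -4+39=35 <50, l++
l=4 r=16: -2+39=37 <50, l++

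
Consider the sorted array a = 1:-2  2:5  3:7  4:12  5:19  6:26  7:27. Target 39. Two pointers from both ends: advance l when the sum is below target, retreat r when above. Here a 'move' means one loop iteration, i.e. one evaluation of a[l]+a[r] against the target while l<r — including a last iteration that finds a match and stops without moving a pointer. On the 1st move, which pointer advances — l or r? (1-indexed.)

l=1 r=7: -2+27=25 <39, l++

l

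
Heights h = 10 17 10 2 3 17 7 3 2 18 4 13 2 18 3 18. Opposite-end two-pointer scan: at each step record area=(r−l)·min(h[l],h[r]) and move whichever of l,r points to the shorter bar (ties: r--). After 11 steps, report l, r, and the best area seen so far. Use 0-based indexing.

[0,15] min(10,18)*15=150 best=150 * → l++
[1,15] min(17,18)*14=238 best=238 * → l++
[2,15] min(10,18)*13=130 best=238 → l++
[3,15] min(2,18)*12=24 best=238 → l++
[4,15] min(3,18)*11=33 best=238 → l++
[5,15] min(17,18)*10=170 best=238 → l++
[6,15] min(7,18)*9=63 best=238 → l++
[7,15] min(3,18)*8=24 best=238 → l++
[8,15] min(2,18)*7=14 best=238 → l++
[9,15] min(18,18)*6=108 best=238 → r--
[9,14] min(18,3)*5=15 best=238 → r--

l=9, r=13, best area=238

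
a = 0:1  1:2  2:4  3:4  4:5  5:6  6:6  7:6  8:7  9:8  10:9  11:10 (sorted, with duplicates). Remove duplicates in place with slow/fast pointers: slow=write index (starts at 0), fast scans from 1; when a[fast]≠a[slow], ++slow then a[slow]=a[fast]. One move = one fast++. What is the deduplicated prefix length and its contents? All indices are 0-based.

length 9; prefix = [1, 2, 4, 5, 6, 7, 8, 9, 10]

(s=0,f=1) a[fast]=2≠a[slow]=1 write a[1]=2 → slow++,fast++
(s=1,f=2) a[fast]=4≠a[slow]=2 write a[2]=4 → slow++,fast++
(s=2,f=3) a[fast]=4=a[slow] dup → fast++
(s=2,f=4) a[fast]=5≠a[slow]=4 write a[3]=5 → slow++,fast++
(s=3,f=5) a[fast]=6≠a[slow]=5 write a[4]=6 → slow++,fast++
(s=4,f=6) a[fast]=6=a[slow] dup → fast++
(s=4,f=7) a[fast]=6=a[slow] dup → fast++
(s=4,f=8) a[fast]=7≠a[slow]=6 write a[5]=7 → slow++,fast++
(s=5,f=9) a[fast]=8≠a[slow]=7 write a[6]=8 → slow++,fast++
(s=6,f=10) a[fast]=9≠a[slow]=8 write a[7]=9 → slow++,fast++
(s=7,f=11) a[fast]=10≠a[slow]=9 write a[8]=10 → slow++,fast++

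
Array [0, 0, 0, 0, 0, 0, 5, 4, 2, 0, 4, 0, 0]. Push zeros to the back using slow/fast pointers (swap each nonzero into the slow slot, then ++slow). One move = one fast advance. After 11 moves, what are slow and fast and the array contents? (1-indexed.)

(s=1,f=1) a[fast]=0 → fast++
(s=1,f=2) a[fast]=0 → fast++
(s=1,f=3) a[fast]=0 → fast++
(s=1,f=4) a[fast]=0 → fast++
(s=1,f=5) a[fast]=0 → fast++
(s=1,f=6) a[fast]=0 → fast++
(s=1,f=7) a[fast]=5≠0 swap→a[1]=5 → slow++,fast++
(s=2,f=8) a[fast]=4≠0 swap→a[2]=4 → slow++,fast++
(s=3,f=9) a[fast]=2≠0 swap→a[3]=2 → slow++,fast++
(s=4,f=10) a[fast]=0 → fast++
(s=4,f=11) a[fast]=4≠0 swap→a[4]=4 → slow++,fast++

slow=5, fast=12, a=[5, 4, 2, 4, 0, 0, 0, 0, 0, 0, 0, 0, 0]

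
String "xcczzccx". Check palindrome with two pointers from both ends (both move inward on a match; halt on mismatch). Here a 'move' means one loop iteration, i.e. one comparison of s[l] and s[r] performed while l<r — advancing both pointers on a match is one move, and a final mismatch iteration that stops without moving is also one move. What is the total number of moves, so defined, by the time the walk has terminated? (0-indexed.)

[0,7] 'x'=='x' → l++,r--
[1,6] 'c'=='c' → l++,r--
[2,5] 'c'=='c' → l++,r--
[3,4] 'z'=='z' → l++,r--

4 moves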